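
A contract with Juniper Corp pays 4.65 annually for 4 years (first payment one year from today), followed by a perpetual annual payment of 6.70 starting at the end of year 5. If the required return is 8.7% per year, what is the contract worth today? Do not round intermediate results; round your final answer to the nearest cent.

PV of 4-year annuity: 4.65 × [1 − (1+0.087)^−4] / 0.087 = 15.16443
Perpetuity value at year 4: 6.70 / 0.087 = 77.01149
PV of perpetuity: 77.01149 / (1+0.087)^4 = 55.16167
Total PV = 15.16443 + 55.16167 = 70.32610

70.33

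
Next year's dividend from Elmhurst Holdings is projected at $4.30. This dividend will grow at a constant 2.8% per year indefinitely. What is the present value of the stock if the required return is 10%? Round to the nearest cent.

Growing perpetuity: P = D₁ / (r − g) = $4.3000 / (0.1 − 0.028) = $59.72

$59.72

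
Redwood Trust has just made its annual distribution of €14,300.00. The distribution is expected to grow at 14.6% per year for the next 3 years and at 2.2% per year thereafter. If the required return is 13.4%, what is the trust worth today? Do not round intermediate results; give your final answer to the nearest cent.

€178488.31

D_1 = 16387.80000
D_2 = 18780.41880
D_3 = 21522.35994
Terminal value at year 3: TV = D_3×(1+g_2)/(r−g_2) = 21995.85186/0.112 = 196391.53450
P_0 = D_1/(1+r)^1 + D_2/(1+r)^2 + D_3/(1+r)^3 + TV/(1+r)^3
    = 14451.32275 + 14604.24680 + 14758.78910 + 134673.95050 = 178488.30915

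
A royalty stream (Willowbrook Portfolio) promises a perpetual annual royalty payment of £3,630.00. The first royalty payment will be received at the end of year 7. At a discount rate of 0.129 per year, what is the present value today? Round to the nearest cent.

£13587.93

Value at end of year 6: C / r = £3,630.00 / 0.129 = £28,139.5349
Discount to today: PV = £28,139.5349 / (1 + 0.129)^6 = £28,139.5349 / 2.070922 = £13,587.93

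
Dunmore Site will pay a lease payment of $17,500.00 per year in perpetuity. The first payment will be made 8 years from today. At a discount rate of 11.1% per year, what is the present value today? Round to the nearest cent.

Value at end of year 7: C / r = $17,500.00 / 0.111 = $157,657.6577
Discount to today: PV = $157,657.6577 / (1 + 0.111)^7 = $157,657.6577 / 2.089288 = $75,459.98

$75459.98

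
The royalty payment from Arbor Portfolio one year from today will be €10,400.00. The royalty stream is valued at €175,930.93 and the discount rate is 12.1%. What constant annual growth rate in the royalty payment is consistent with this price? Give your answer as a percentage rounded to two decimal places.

6.19%

P = D₁/(r−g) ⇒ g = r − D₁/P = 0.121 − €10,400.00/€175,930.93 = 0.061886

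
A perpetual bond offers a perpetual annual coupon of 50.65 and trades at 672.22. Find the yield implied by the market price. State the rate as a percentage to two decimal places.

7.53%

P = C/r ⇒ r = C/P = 50.65/672.22 = 0.075347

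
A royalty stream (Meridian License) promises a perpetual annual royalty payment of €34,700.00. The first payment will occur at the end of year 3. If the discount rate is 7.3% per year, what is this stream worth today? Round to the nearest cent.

Value at end of year 2: C / r = €34,700.00 / 0.073 = €475,342.4658
Discount to today: PV = €475,342.4658 / (1 + 0.073)^2 = €475,342.4658 / 1.151329 = €412,864.15

€412864.15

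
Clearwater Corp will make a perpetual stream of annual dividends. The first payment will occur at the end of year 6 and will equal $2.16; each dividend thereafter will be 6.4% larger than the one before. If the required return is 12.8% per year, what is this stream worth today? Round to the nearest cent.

Value at end of year 5: C₁ / (r − g) = $2.16 / (0.128 − 0.064) = $33.7500
Discount to today: PV = $33.7500 / (1 + 0.128)^5 = $33.7500 / 1.826188 = $18.48

$18.48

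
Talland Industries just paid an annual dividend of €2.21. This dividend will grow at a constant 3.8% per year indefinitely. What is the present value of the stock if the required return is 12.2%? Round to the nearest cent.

D₁ = D₀ × (1 + g) = €2.21 × 1.038 = €2.2940
Growing perpetuity: P = D₁ / (r − g) = €2.2940 / (0.122 − 0.038) = €27.31

€27.31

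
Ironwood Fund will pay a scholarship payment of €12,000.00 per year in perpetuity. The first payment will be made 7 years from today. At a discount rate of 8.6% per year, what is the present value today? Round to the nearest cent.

€85055.78

Value at end of year 6: C / r = €12,000.00 / 0.086 = €139,534.8837
Discount to today: PV = €139,534.8837 / (1 + 0.086)^6 = €139,534.8837 / 1.640510 = €85,055.78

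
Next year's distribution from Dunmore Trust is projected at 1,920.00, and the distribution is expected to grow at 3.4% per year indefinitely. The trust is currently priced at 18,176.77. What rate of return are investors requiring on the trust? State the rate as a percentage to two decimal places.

P = D₁/(r − g) ⇒ r = D₁/P + g = 1,920.0000/18,176.77 + 0.034 = 0.105629 + 0.034 = 0.139629

13.96%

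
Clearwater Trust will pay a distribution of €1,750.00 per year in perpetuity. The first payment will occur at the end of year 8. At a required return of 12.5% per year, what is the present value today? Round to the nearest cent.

Value at end of year 7: C / r = €1,750.00 / 0.125 = €14,000.0000
Discount to today: PV = €14,000.0000 / (1 + 0.125)^7 = €14,000.0000 / 2.280697 = €6,138.47

€6138.47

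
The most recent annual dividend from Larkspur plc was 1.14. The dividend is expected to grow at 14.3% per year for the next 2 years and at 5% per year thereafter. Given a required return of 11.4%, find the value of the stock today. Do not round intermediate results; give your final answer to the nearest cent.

22.06

D_1 = 1.30302
D_2 = 1.48935
Terminal value at year 2: TV = D_2×(1+g_2)/(r−g_2) = 1.56382/0.064 = 24.43468
P_0 = D_1/(1+r)^1 + D_2/(1+r)^2 + TV/(1+r)^2
    = 1.16968 + 1.20013 + 19.68957 = 22.05937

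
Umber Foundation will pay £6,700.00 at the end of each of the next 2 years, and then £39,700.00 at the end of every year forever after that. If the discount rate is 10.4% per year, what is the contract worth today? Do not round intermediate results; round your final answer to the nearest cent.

PV of 2-year annuity: £6,700.00 × [1 − (1+0.104)^−2] / 0.104 = 11565.97879
Perpetuity value at year 2: £39,700.00 / 0.104 = 381730.76923
PV of perpetuity: 381730.76923 / (1+0.104)^2 = 313198.02926
Total PV = 11565.97879 + 313198.02926 = 324764.00805

£324764.01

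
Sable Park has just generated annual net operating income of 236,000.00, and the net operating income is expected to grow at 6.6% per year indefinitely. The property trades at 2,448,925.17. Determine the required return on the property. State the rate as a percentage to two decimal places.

D₁ = 236,000.00 × 1.066 = 251,576.0000
P = D₁/(r − g) ⇒ r = D₁/P + g = 251,576.0000/2,448,925.17 + 0.066 = 0.102729 + 0.066 = 0.168729

16.87%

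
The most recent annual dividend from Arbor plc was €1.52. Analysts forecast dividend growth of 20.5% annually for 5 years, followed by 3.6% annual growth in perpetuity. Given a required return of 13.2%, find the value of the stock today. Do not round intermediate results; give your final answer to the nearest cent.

D_1 = 1.83160
D_2 = 2.20708
D_3 = 2.65953
D_4 = 3.20473
D_5 = 3.86170
Terminal value at year 5: TV = D_5×(1+g_2)/(r−g_2) = 4.00072/0.096 = 41.67421
P_0 = D_1/(1+r)^1 + D_2/(1+r)^2 + D_3/(1+r)^3 + D_4/(1+r)^4 + D_5/(1+r)^5 + TV/(1+r)^5
    = 1.61802 + 1.72236 + 1.83343 + 1.95167 + 2.07753 + 22.41998 = 31.62299

€31.62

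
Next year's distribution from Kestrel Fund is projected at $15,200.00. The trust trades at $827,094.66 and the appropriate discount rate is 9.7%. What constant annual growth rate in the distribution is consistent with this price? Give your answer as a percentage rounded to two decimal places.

P = D₁/(r−g) ⇒ g = r − D₁/P = 0.097 − $15,200.00/$827,094.66 = 0.078622

7.86%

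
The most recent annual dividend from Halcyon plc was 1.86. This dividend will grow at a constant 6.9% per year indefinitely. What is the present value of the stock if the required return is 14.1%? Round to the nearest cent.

D₁ = D₀ × (1 + g) = 1.86 × 1.069 = 1.9883
Growing perpetuity: P = D₁ / (r − g) = 1.9883 / (0.141 − 0.069) = 27.62

27.62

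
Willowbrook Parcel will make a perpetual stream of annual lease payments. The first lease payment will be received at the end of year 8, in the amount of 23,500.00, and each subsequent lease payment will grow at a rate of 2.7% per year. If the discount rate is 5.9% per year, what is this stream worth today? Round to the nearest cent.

Value at end of year 7: C₁ / (r − g) = 23,500.00 / (0.059 − 0.027) = 734,375.0000
Discount to today: PV = 734,375.0000 / (1 + 0.059)^7 = 734,375.0000 / 1.493729 = 491,638.81

491638.81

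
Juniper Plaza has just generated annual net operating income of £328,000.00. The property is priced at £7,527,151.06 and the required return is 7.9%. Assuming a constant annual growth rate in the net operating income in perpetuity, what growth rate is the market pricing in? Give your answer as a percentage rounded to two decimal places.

3.39%

P = D₀(1+g)/(r−g) ⇒ P(r−g) = D₀(1+g) ⇒ g(P+D₀) = P·r − D₀
g = (P·r − D₀)/(P + D₀) = (£7,527,151.06×0.079 − £328,000.00) / (£7,527,151.06 + £328,000.00) = 0.033945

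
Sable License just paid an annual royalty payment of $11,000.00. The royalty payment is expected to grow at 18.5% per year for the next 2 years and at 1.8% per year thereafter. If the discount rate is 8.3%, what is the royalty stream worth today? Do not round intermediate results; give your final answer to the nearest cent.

D_1 = 13035.00000
D_2 = 15446.47500
Terminal value at year 2: TV = D_2×(1+g_2)/(r−g_2) = 15724.51155/0.065 = 241915.56231
P_0 = D_1/(1+r)^1 + D_2/(1+r)^2 + TV/(1+r)^2
    = 12036.01108 + 13169.59661 + 206256.14385 = 231461.75154

$231461.75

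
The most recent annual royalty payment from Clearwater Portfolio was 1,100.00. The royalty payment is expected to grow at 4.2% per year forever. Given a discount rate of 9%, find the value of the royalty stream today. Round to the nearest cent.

23879.17

D₁ = D₀ × (1 + g) = 1,100.00 × 1.042 = 1,146.2000
Growing perpetuity: P = D₁ / (r − g) = 1,146.2000 / (0.09 − 0.042) = 23,879.17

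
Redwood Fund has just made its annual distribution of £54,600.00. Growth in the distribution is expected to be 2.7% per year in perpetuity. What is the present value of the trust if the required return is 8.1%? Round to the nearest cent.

D₁ = D₀ × (1 + g) = £54,600.00 × 1.027 = £56,074.2000
Growing perpetuity: P = D₁ / (r − g) = £56,074.2000 / (0.081 − 0.027) = £1,038,411.11

£1038411.11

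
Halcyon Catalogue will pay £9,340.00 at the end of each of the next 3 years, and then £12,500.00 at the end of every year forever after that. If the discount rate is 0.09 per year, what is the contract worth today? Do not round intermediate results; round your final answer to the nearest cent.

PV of 3-year annuity: £9,340.00 × [1 − (1+0.09)^−3] / 0.09 = 23642.29218
Perpetuity value at year 3: £12,500.00 / 0.09 = 138888.88889
PV of perpetuity: 138888.88889 / (1+0.09)^3 = 107247.70556
Total PV = 23642.29218 + 107247.70556 = 130889.99774

£130890.00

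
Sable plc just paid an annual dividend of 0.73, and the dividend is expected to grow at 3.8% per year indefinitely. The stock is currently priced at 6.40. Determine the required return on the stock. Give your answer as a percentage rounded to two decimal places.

D₁ = 0.73 × 1.038 = 0.7577
P = D₁/(r − g) ⇒ r = D₁/P + g = 0.7577/6.40 + 0.038 = 0.118397 + 0.038 = 0.156397

15.64%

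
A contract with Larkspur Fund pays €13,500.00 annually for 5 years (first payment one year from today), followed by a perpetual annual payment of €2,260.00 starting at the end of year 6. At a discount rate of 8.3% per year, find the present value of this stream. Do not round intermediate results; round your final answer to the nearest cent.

PV of 5-year annuity: €13,500.00 × [1 − (1+0.083)^−5] / 0.083 = 53478.06786
Perpetuity value at year 5: €2,260.00 / 0.083 = 27228.91566
PV of perpetuity: 27228.91566 / (1+0.083)^5 = 18276.29097
Total PV = 53478.06786 + 18276.29097 = 71754.35883

€71754.36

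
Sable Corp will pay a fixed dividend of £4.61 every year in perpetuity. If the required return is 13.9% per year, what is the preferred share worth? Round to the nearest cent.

£33.17

Level perpetuity: PV = C / r = £4.61 / 0.139 = £33.17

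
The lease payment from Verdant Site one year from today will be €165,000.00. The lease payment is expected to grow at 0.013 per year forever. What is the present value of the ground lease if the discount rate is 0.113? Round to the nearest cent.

Growing perpetuity: P = D₁ / (r − g) = €165,000.0000 / (0.113 − 0.013) = €1,650,000.00

€1650000.00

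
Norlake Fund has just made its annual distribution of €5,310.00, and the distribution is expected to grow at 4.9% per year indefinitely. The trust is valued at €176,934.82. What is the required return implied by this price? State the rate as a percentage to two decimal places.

D₁ = €5,310.00 × 1.049 = €5,570.1900
P = D₁/(r − g) ⇒ r = D₁/P + g = €5,570.1900/€176,934.82 + 0.049 = 0.031482 + 0.049 = 0.080482

8.05%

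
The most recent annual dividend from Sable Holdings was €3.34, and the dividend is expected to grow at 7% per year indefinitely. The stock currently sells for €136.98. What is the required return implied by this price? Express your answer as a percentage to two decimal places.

D₁ = €3.34 × 1.07 = €3.5738
P = D₁/(r − g) ⇒ r = D₁/P + g = €3.5738/€136.98 + 0.07 = 0.026090 + 0.07 = 0.096090

9.61%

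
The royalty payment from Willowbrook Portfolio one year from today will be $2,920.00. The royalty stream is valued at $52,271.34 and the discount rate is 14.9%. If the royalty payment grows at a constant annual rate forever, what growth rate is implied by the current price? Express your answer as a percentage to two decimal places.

P = D₁/(r−g) ⇒ g = r − D₁/P = 0.149 − $2,920.00/$52,271.34 = 0.093138

9.31%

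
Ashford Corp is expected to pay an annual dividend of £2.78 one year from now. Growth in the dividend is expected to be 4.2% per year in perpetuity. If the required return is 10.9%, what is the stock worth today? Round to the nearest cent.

Growing perpetuity: P = D₁ / (r − g) = £2.7800 / (0.109 − 0.042) = £41.49

£41.49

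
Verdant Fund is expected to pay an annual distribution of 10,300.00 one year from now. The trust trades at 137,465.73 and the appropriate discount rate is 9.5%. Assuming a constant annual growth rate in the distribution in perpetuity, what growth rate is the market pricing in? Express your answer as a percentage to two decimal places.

P = D₁/(r−g) ⇒ g = r − D₁/P = 0.095 − 10,300.00/137,465.73 = 0.020072

2.01%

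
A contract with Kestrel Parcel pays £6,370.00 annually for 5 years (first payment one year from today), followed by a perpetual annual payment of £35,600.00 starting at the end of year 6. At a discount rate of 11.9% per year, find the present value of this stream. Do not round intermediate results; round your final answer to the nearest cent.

£193530.50

PV of 5-year annuity: £6,370.00 × [1 − (1+0.119)^−5] / 0.119 = 23019.42366
Perpetuity value at year 5: £35,600.00 / 0.119 = 299159.66387
PV of perpetuity: 299159.66387 / (1+0.119)^5 = 170511.07951
Total PV = 23019.42366 + 170511.07951 = 193530.50317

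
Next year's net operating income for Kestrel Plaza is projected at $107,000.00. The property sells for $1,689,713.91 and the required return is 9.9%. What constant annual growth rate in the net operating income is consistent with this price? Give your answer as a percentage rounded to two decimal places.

P = D₁/(r−g) ⇒ g = r − D₁/P = 0.099 − $107,000.00/$1,689,713.91 = 0.035676

3.57%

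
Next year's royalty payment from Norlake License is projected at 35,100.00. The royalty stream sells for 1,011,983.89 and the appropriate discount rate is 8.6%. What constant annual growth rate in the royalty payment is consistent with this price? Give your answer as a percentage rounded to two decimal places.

P = D₁/(r−g) ⇒ g = r − D₁/P = 0.086 − 35,100.00/1,011,983.89 = 0.051316

5.13%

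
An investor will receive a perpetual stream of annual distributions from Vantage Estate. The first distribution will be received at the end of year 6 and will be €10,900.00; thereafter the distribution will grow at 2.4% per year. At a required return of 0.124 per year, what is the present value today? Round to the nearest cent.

€60756.81

Value at end of year 5: C₁ / (r − g) = €10,900.00 / (0.124 − 0.024) = €109,000.0000
Discount to today: PV = €109,000.0000 / (1 + 0.124)^5 = €109,000.0000 / 1.794038 = €60,756.81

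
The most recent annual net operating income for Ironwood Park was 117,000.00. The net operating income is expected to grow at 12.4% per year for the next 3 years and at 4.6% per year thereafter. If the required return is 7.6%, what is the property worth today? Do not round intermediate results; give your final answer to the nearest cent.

D_1 = 131508.00000
D_2 = 147814.99200
D_3 = 166144.05101
Terminal value at year 3: TV = D_3×(1+g_2)/(r−g_2) = 173786.67735/0.03 = 5792889.24515
P_0 = D_1/(1+r)^1 + D_2/(1+r)^2 + D_3/(1+r)^3 + TV/(1+r)^3
    = 122219.33086 + 127671.49431 + 133366.87696 + 4650058.44331 = 5033316.14544

5033316.15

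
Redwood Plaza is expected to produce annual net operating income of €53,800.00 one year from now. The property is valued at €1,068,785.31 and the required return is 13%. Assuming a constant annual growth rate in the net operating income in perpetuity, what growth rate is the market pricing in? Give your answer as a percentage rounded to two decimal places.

7.97%

P = D₁/(r−g) ⇒ g = r − D₁/P = 0.13 − €53,800.00/€1,068,785.31 = 0.079662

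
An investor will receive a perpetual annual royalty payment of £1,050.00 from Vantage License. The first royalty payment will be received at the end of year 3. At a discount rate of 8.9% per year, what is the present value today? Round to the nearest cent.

Value at end of year 2: C / r = £1,050.00 / 0.089 = £11,797.7528
Discount to today: PV = £11,797.7528 / (1 + 0.089)^2 = £11,797.7528 / 1.185921 = £9,948.18

£9948.18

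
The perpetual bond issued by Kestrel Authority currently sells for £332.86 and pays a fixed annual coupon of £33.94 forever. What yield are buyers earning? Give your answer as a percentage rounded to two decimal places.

P = C/r ⇒ r = C/P = £33.94/£332.86 = 0.101965

10.20%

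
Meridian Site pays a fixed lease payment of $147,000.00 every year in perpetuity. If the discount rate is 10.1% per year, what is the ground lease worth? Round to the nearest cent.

Level perpetuity: PV = C / r = $147,000.00 / 0.101 = $1,455,445.54

$1455445.54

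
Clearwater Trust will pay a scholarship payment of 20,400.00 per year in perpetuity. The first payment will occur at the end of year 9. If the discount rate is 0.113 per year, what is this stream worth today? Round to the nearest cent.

76663.81

Value at end of year 8: C / r = 20,400.00 / 0.113 = 180,530.9735
Discount to today: PV = 180,530.9735 / (1 + 0.113)^8 = 180,530.9735 / 2.354840 = 76,663.81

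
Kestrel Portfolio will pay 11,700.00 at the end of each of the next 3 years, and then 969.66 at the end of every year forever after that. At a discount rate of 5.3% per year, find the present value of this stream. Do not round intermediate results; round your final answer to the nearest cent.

PV of 3-year annuity: 11,700.00 × [1 − (1+0.053)^−3] / 0.053 = 31683.73553
Perpetuity value at year 3: 969.66 / 0.053 = 18295.47170
PV of perpetuity: 18295.47170 / (1+0.053)^3 = 15669.62119
Total PV = 31683.73553 + 15669.62119 = 47353.35672

47353.36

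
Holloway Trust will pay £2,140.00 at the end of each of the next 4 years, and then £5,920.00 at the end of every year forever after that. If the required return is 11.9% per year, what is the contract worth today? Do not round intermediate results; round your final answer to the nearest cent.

PV of 4-year annuity: £2,140.00 × [1 − (1+0.119)^−4] / 0.119 = 6513.64098
Perpetuity value at year 4: £5,920.00 / 0.119 = 49747.89916
PV of perpetuity: 49747.89916 / (1+0.119)^4 = 31728.85494
Total PV = 6513.64098 + 31728.85494 = 38242.49593

£38242.50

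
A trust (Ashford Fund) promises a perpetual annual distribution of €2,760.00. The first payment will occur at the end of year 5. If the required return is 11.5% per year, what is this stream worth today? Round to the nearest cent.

Value at end of year 4: C / r = €2,760.00 / 0.115 = €24,000.0000
Discount to today: PV = €24,000.0000 / (1 + 0.115)^4 = €24,000.0000 / 1.545608 = €15,527.87

€15527.87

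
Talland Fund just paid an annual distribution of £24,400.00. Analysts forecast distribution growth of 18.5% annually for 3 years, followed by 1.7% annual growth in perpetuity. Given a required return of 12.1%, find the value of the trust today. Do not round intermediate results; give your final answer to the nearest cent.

£363729.37

D_1 = 28914.00000
D_2 = 34263.09000
D_3 = 40601.76165
Terminal value at year 3: TV = D_3×(1+g_2)/(r−g_2) = 41291.99160/0.104 = 397038.38075
P_0 = D_1/(1+r)^1 + D_2/(1+r)^2 + D_3/(1+r)^3 + TV/(1+r)^3
    = 25793.04193 + 27265.61524 + 28822.26053 + 281848.45157 = 363729.36927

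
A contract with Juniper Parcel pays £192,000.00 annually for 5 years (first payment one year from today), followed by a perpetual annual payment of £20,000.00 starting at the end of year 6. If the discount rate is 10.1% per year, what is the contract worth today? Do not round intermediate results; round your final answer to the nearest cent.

PV of 5-year annuity: £192,000.00 × [1 − (1+0.101)^−5] / 0.101 = 725975.50673
Perpetuity value at year 5: £20,000.00 / 0.101 = 198019.80198
PV of perpetuity: 198019.80198 / (1+0.101)^5 = 122397.35336
Total PV = 725975.50673 + 122397.35336 = 848372.86009

£848372.86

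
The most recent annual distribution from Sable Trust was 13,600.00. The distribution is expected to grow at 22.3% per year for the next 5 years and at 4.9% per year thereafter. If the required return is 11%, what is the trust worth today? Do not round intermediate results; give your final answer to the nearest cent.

D_1 = 16632.80000
D_2 = 20341.91440
D_3 = 24878.16131
D_4 = 30425.99128
D_5 = 37210.98734
Terminal value at year 5: TV = D_5×(1+g_2)/(r−g_2) = 39034.32572/0.061 = 639906.97901
P_0 = D_1/(1+r)^1 + D_2/(1+r)^2 + D_3/(1+r)^3 + D_4/(1+r)^4 + D_5/(1+r)^5 + TV/(1+r)^5
    = 14984.50450 + 16509.95406 + 18190.69713 + 20042.54288 + 22082.90986 + 379753.64653 = 471564.25496

471564.25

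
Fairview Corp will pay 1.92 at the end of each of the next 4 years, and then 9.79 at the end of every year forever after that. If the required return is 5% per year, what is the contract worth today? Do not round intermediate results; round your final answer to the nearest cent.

PV of 4-year annuity: 1.92 × [1 − (1+0.05)^−4] / 0.05 = 6.80822
Perpetuity value at year 4: 9.79 / 0.05 = 195.80000
PV of perpetuity: 195.80000 / (1+0.05)^4 = 161.08514
Total PV = 6.80822 + 161.08514 = 167.89337

167.89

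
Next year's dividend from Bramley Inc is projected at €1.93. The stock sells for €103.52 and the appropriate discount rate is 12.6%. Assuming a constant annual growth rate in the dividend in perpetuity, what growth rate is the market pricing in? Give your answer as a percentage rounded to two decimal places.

10.74%

P = D₁/(r−g) ⇒ g = r − D₁/P = 0.126 − €1.93/€103.52 = 0.107356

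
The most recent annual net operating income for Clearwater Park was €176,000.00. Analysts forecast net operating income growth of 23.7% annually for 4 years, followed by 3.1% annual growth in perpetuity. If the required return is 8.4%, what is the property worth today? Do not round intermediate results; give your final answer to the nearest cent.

D_1 = 217712.00000
D_2 = 269309.74400
D_3 = 333136.15333
D_4 = 412089.42167
Terminal value at year 4: TV = D_4×(1+g_2)/(r−g_2) = 424864.19374/0.053 = 8016305.54223
P_0 = D_1/(1+r)^1 + D_2/(1+r)^2 + D_3/(1+r)^3 + D_4/(1+r)^4 + TV/(1+r)^4
    = 200841.32841 + 229188.85908 + 261537.47111 + 298451.89277 + 5805733.98963 = 6795753.54102

€6795753.54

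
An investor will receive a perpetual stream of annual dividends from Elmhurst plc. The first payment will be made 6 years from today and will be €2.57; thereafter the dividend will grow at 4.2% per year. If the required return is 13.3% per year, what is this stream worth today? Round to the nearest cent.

€15.13

Value at end of year 5: C₁ / (r − g) = €2.57 / (0.133 − 0.042) = €28.2418
Discount to today: PV = €28.2418 / (1 + 0.133)^5 = €28.2418 / 1.867022 = €15.13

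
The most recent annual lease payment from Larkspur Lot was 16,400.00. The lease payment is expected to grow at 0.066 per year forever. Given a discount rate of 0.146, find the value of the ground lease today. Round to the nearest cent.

218530.00

D₁ = D₀ × (1 + g) = 16,400.00 × 1.066 = 17,482.4000
Growing perpetuity: P = D₁ / (r − g) = 17,482.4000 / (0.146 − 0.066) = 218,530.00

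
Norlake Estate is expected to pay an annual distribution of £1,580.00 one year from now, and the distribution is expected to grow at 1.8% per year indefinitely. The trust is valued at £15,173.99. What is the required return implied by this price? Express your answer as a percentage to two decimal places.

P = D₁/(r − g) ⇒ r = D₁/P + g = £1,580.0000/£15,173.99 + 0.018 = 0.104126 + 0.018 = 0.122126

12.21%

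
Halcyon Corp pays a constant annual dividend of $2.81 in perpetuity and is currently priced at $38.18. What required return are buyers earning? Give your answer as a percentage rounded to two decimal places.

P = C/r ⇒ r = C/P = $2.81/$38.18 = 0.073599

7.36%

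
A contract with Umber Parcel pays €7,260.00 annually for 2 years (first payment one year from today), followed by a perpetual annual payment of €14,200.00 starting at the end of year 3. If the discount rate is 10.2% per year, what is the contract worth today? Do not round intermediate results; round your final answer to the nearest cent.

€127203.31

PV of 2-year annuity: €7,260.00 × [1 − (1+0.102)^−2] / 0.102 = 12566.26296
Perpetuity value at year 2: €14,200.00 / 0.102 = 139215.68627
PV of perpetuity: 139215.68627 / (1+0.102)^2 = 114637.04523
Total PV = 12566.26296 + 114637.04523 = 127203.30819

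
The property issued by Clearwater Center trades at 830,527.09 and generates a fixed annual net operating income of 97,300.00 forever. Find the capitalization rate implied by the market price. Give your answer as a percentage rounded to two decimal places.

P = C/r ⇒ r = C/P = 97,300.00/830,527.09 = 0.117155

11.72%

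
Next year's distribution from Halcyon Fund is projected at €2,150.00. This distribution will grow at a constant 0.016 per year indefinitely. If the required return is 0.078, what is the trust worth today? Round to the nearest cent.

€34677.42

Growing perpetuity: P = D₁ / (r − g) = €2,150.0000 / (0.078 − 0.016) = €34,677.42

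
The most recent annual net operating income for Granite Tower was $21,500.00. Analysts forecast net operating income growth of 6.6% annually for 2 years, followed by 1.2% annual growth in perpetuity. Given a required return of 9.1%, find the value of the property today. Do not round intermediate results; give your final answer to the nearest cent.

D_1 = 22919.00000
D_2 = 24431.65400
Terminal value at year 2: TV = D_2×(1+g_2)/(r−g_2) = 24724.83385/0.079 = 312972.58035
P_0 = D_1/(1+r)^1 + D_2/(1+r)^2 + TV/(1+r)^2
    = 21007.33272 + 20525.95480 + 262940.07915 = 304473.36667

$304473.37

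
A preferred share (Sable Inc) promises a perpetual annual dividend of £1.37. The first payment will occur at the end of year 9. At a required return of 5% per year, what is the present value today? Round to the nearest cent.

£18.55

Value at end of year 8: C / r = £1.37 / 0.05 = £27.4000
Discount to today: PV = £27.4000 / (1 + 0.05)^8 = £27.4000 / 1.477455 = £18.55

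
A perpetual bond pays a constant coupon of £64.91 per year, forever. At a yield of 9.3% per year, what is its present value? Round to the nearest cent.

£697.96

Level perpetuity: PV = C / r = £64.91 / 0.093 = £697.96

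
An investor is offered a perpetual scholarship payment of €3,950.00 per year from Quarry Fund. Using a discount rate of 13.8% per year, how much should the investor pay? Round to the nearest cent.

€28623.19

Level perpetuity: PV = C / r = €3,950.00 / 0.138 = €28,623.19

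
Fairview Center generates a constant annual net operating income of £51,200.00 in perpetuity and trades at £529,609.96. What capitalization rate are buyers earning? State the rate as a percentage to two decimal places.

9.67%

P = C/r ⇒ r = C/P = £51,200.00/£529,609.96 = 0.096675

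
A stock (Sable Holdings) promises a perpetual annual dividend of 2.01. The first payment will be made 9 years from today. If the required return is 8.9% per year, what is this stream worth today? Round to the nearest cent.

Value at end of year 8: C / r = 2.01 / 0.089 = 22.5843
Discount to today: PV = 22.5843 / (1 + 0.089)^8 = 22.5843 / 1.977985 = 11.42

11.42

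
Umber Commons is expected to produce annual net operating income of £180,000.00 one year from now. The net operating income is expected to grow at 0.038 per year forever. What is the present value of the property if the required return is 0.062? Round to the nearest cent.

Growing perpetuity: P = D₁ / (r − g) = £180,000.0000 / (0.062 − 0.038) = £7,500,000.00

£7500000.00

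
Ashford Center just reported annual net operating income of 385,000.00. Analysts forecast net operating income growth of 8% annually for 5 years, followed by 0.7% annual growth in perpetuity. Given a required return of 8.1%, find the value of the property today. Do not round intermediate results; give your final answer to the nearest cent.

7134597.97

D_1 = 415800.00000
D_2 = 449064.00000
D_3 = 484989.12000
D_4 = 523788.24960
D_5 = 565691.30957
Terminal value at year 5: TV = D_5×(1+g_2)/(r−g_2) = 569651.14873/0.074 = 7697988.49642
P_0 = D_1/(1+r)^1 + D_2/(1+r)^2 + D_3/(1+r)^3 + D_4/(1+r)^4 + D_5/(1+r)^5 + TV/(1+r)^5
    = 384643.84829 + 384288.02604 + 383932.53296 + 383577.36873 + 383222.53305 + 5214933.65917 = 7134597.96823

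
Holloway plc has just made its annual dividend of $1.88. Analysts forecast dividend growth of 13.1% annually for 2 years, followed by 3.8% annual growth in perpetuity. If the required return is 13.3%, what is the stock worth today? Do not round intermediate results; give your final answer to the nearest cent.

D_1 = 2.12628
D_2 = 2.40482
Terminal value at year 2: TV = D_2×(1+g_2)/(r−g_2) = 2.49621/0.095 = 26.27585
P_0 = D_1/(1+r)^1 + D_2/(1+r)^2 + TV/(1+r)^2
    = 1.87668 + 1.87337 + 20.46902 = 24.21907

$24.22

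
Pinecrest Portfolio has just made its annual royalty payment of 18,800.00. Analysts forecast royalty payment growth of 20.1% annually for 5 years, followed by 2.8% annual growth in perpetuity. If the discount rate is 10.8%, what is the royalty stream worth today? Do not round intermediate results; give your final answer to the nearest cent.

D_1 = 22578.80000
D_2 = 27117.13880
D_3 = 32567.68370
D_4 = 39113.78812
D_5 = 46975.65953
Terminal value at year 5: TV = D_5×(1+g_2)/(r−g_2) = 48290.97800/0.08 = 603637.22502
P_0 = D_1/(1+r)^1 + D_2/(1+r)^2 + D_3/(1+r)^3 + D_4/(1+r)^4 + D_5/(1+r)^5 + TV/(1+r)^5
    = 20377.97834 + 22088.40432 + 23942.39493 + 25952.00029 + 28130.28190 + 361474.12239 = 481965.18216

481965.18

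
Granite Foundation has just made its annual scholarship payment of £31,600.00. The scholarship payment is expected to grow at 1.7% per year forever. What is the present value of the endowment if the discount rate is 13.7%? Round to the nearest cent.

D₁ = D₀ × (1 + g) = £31,600.00 × 1.017 = £32,137.2000
Growing perpetuity: P = D₁ / (r − g) = £32,137.2000 / (0.137 − 0.017) = £267,810.00

£267810.00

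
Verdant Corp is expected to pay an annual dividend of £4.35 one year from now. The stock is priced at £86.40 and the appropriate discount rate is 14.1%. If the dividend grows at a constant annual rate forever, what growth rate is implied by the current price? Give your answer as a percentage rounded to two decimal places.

P = D₁/(r−g) ⇒ g = r − D₁/P = 0.141 − £4.35/£86.40 = 0.090653

9.07%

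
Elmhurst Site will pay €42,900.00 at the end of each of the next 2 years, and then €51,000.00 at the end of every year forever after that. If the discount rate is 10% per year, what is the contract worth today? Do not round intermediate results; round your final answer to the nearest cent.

€495942.15

PV of 2-year annuity: €42,900.00 × [1 − (1+0.1)^−2] / 0.1 = 74454.54545
Perpetuity value at year 2: €51,000.00 / 0.1 = 510000.00000
PV of perpetuity: 510000.00000 / (1+0.1)^2 = 421487.60331
Total PV = 74454.54545 + 421487.60331 = 495942.14876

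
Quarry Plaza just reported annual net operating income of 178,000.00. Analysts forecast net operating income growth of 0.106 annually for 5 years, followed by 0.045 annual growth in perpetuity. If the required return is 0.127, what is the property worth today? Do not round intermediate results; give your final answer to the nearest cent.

2906269.76

D_1 = 196868.00000
D_2 = 217736.00800
D_3 = 240816.02485
D_4 = 266342.52348
D_5 = 294574.83097
Terminal value at year 5: TV = D_5×(1+g_2)/(r−g_2) = 307830.69836/0.082 = 3754032.90689
P_0 = D_1/(1+r)^1 + D_2/(1+r)^2 + D_3/(1+r)^3 + D_4/(1+r)^4 + D_5/(1+r)^5 + TV/(1+r)^5
    = 174683.22981 + 171428.26280 + 168233.94734 + 165099.15329 + 162022.77155 + 2064802.39359 = 2906269.75839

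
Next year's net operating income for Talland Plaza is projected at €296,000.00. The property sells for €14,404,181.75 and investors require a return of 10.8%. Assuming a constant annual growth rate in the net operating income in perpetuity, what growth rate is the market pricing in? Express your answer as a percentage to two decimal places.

P = D₁/(r−g) ⇒ g = r − D₁/P = 0.108 − €296,000.00/€14,404,181.75 = 0.087450

8.75%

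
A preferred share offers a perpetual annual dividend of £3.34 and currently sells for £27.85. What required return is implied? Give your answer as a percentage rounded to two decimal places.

11.99%

P = C/r ⇒ r = C/P = £3.34/£27.85 = 0.119928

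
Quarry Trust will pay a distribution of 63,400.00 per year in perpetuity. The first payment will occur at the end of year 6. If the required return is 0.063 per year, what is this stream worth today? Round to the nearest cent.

Value at end of year 5: C / r = 63,400.00 / 0.063 = 1,006,349.2063
Discount to today: PV = 1,006,349.2063 / (1 + 0.063)^5 = 1,006,349.2063 / 1.357270 = 741,450.88

741450.88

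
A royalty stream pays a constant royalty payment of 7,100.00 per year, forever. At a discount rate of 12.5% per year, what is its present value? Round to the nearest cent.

Level perpetuity: PV = C / r = 7,100.00 / 0.125 = 56,800.00

56800.00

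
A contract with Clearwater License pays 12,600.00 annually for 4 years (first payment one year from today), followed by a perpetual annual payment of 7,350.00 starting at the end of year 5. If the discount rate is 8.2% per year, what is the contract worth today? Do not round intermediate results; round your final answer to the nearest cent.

PV of 4-year annuity: 12,600.00 × [1 − (1+0.082)^−4] / 0.082 = 41547.68546
Perpetuity value at year 4: 7,350.00 / 0.082 = 89634.14634
PV of perpetuity: 89634.14634 / (1+0.082)^4 = 65397.99649
Total PV = 41547.68546 + 65397.99649 = 106945.68195

106945.68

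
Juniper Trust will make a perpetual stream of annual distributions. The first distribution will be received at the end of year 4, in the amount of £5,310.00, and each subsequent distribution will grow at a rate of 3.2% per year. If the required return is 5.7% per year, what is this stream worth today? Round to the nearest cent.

£179857.91

Value at end of year 3: C₁ / (r − g) = £5,310.00 / (0.057 − 0.032) = £212,400.0000
Discount to today: PV = £212,400.0000 / (1 + 0.057)^3 = £212,400.0000 / 1.180932 = £179,857.91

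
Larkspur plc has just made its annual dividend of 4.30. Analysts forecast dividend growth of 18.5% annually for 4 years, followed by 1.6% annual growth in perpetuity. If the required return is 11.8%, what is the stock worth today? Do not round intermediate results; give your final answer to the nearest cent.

74.00

D_1 = 5.09550
D_2 = 6.03817
D_3 = 7.15523
D_4 = 8.47895
Terminal value at year 4: TV = D_4×(1+g_2)/(r−g_2) = 8.61461/0.102 = 84.45695
P_0 = D_1/(1+r)^1 + D_2/(1+r)^2 + D_3/(1+r)^3 + D_4/(1+r)^4 + TV/(1+r)^4
    = 4.55769 + 4.83083 + 5.12033 + 5.42719 + 54.05902 = 73.99506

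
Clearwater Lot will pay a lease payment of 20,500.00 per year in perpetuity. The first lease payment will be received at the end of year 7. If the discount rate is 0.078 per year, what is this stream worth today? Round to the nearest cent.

Value at end of year 6: C / r = 20,500.00 / 0.078 = 262,820.5128
Discount to today: PV = 262,820.5128 / (1 + 0.078)^6 = 262,820.5128 / 1.569324 = 167,473.73

167473.73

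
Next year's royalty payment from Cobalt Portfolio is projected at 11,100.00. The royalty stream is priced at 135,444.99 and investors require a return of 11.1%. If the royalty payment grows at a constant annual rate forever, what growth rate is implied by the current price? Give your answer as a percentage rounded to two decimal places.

P = D₁/(r−g) ⇒ g = r − D₁/P = 0.111 − 11,100.00/135,444.99 = 0.029048

2.90%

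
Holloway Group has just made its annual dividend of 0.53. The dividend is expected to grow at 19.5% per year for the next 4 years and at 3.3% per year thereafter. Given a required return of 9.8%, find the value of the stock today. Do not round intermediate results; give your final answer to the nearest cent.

D_1 = 0.63335
D_2 = 0.75685
D_3 = 0.90444
D_4 = 1.08081
Terminal value at year 4: TV = D_4×(1+g_2)/(r−g_2) = 1.11647/0.065 = 17.17649
P_0 = D_1/(1+r)^1 + D_2/(1+r)^2 + D_3/(1+r)^3 + D_4/(1+r)^4 + TV/(1+r)^4
    = 0.57682 + 0.62778 + 0.68324 + 0.74360 + 11.81749 = 14.44892

14.45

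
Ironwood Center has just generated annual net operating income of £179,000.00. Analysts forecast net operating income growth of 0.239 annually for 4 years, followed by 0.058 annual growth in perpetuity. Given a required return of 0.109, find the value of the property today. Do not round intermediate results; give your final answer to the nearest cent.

£6737223.17

D_1 = 221781.00000
D_2 = 274786.65900
D_3 = 340460.67050
D_4 = 421830.77075
Terminal value at year 4: TV = D_4×(1+g_2)/(r−g_2) = 446296.95545/0.051 = 8750920.69518
P_0 = D_1/(1+r)^1 + D_2/(1+r)^2 + D_3/(1+r)^3 + D_4/(1+r)^4 + TV/(1+r)^4
    = 199982.86745 + 223425.40376 + 249615.93801 + 278876.59801 + 5785322.36666 = 6737223.17390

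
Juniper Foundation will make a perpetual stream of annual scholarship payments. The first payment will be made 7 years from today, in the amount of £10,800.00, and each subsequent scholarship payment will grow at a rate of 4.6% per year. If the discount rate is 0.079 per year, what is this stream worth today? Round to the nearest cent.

Value at end of year 6: C₁ / (r − g) = £10,800.00 / (0.079 − 0.046) = £327,272.7273
Discount to today: PV = £327,272.7273 / (1 + 0.079)^6 = £327,272.7273 / 1.578079 = £207,386.82

£207386.82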